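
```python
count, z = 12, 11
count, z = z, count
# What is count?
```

Trace:
`count, z = 12, 11` → count = 12; z = 11
`count, z = z, count` → count = 11; z = 12
So count = 11

Answer: 11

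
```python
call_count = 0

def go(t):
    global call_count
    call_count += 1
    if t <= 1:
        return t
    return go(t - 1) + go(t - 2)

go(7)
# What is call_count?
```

Calls(t) = 1 + Calls(t-1) + Calls(t-2); Calls(0)=Calls(1)=1. For t=7 this gives 41.

Answer: 41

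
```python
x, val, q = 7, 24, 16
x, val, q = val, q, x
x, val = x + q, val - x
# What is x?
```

Trace:
`x, val, q = 7, 24, 16` → x = 7; val = 24; q = 16
`x, val, q = val, q, x` → x = 24; val = 16; q = 7
`x, val = x + q, val - x` → x = 31; val = -8
So x = 31

Answer: 31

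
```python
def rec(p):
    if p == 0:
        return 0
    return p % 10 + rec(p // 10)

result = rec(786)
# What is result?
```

Sum of digits of 786: 6 + 8 + 7 = 21

Answer: 21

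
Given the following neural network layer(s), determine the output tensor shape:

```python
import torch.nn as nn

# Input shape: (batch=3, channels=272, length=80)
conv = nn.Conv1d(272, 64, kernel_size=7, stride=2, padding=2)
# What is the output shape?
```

Input: (3, 272, 80) -> Output: (3, 64, 39)

Answer: (3, 64, 39)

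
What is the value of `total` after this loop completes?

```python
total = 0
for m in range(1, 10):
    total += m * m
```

Sum of squares 1² to 9² = 285
`total` takes the values: 0 → 1 → 5 → 14 → 30 → 55 → 91 → 140 → 204 → 285

Answer: 285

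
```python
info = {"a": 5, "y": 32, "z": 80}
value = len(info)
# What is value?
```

Trace:
`info = {"a": 5, "y": 32, "z": 80}` → info = {'a': 5, 'y': 32, 'z': 80}
`value = len(info)` → value = 3
So value = 3

Answer: 3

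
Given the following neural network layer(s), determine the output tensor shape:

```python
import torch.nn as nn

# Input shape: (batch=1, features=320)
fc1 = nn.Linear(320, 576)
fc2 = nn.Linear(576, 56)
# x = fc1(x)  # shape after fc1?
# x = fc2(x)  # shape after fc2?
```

Input: (1, 320) -> after fc1: (1, 576) -> Output: (1, 56)

Answer: (1, 56)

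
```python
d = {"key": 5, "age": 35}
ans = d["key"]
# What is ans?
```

Trace:
`d = {"key": 5, "age": 35}` → d = {'key': 5, 'age': 35}
`ans = d["key"]` → ans = 5
So ans = 5

Answer: 5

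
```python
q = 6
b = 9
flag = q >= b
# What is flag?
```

Trace:
`q = 6` → q = 6
`b = 9` → b = 9
`flag = q >= b` → flag = False
So flag = False

Answer: False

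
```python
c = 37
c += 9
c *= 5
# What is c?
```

Trace:
`c = 37` → c = 37
`c += 9` → c = 46
`c *= 5` → c = 230
So c = 230

Answer: 230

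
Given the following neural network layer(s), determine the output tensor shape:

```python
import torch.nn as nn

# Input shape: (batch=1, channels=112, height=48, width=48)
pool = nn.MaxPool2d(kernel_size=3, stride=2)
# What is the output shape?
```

Input: (1, 112, 48, 48) -> Output: (1, 112, 23, 23)

Answer: (1, 112, 23, 23)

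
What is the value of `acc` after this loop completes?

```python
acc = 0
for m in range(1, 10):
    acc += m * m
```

Sum of squares 1² to 9² = 285
`acc` takes the values: 0 → 1 → 5 → 14 → 30 → 55 → 91 → 140 → 204 → 285

Answer: 285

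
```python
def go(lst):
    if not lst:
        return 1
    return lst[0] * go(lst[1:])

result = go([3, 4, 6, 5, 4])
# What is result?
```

Product over [3, 4, 6, 5, 4] = 3 * 4 * 6 * 5 * 4 = 1440

Answer: 1440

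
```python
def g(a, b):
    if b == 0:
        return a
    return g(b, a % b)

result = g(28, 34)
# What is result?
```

g(28, 34) -> g(34, 28) -> g(28, 6) -> g(6, 4) -> g(4, 2) -> g(2, 0) -> 2

Answer: 2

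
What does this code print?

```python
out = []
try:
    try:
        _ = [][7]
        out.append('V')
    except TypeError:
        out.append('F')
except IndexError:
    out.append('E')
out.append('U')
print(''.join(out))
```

Execution trace: 'E' (outer except IndexError) → 'U' (after the try/except). Output: EU

Answer: EU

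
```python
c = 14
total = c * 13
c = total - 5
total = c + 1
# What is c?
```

Trace:
`c = 14` → c = 14
`total = c * 13` → total = 182
`c = total - 5` → c = 177
`total = c + 1` → total = 178
So c = 177

Answer: 177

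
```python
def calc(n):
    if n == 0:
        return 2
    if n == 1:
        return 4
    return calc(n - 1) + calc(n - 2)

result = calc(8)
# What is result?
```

Build up from base cases: calc(0)=2, calc(1)=4, calc(2)=6, calc(3)=10, calc(4)=16, calc(5)=26, calc(6)=42, ..., calc(8)=110

Answer: 110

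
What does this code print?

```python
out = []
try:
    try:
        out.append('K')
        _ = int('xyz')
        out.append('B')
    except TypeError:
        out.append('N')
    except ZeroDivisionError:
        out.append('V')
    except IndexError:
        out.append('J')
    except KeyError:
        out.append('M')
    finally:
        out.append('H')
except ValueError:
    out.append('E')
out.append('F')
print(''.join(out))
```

Execution trace: 'K' (try body) → 'H' (finally) → 'E' (outer except ValueError) → 'F' (after the try/except). Output: KHEF

Answer: KHEF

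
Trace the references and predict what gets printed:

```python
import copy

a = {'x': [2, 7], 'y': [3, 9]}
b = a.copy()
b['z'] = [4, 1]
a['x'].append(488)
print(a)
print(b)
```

Key concept: shallow copy of dict with mutable values.
Step by step:
`a = {'x': [2, 7], 'y': [3, 9]}` → a = {'x': [2, 7], 'y': [3, 9]}
`b = a.copy()` → b = {'x': [2, 7], 'y': [3, 9]}
`b['z'] = [4, 1]` → b = {'x': [2, 7], 'y': [3, 9], 'z': [4, 1]}
`a['x'].append(488)` → a = {'x': [2, 7, 488], 'y': [3, 9]}; b = {'x': [2, 7, 488], 'y': [3, 9], 'z': [4, 1]}
`print(a)` → prints {'x': [2, 7, 488], 'y': [3, 9]}
`print(b)` → prints {'x': [2, 7, 488], 'y': [3, 9], 'z': [4, 1]}

Answer:
{'x': [2, 7, 488], 'y': [3, 9]}
{'x': [2, 7, 488], 'y': [3, 9], 'z': [4, 1]}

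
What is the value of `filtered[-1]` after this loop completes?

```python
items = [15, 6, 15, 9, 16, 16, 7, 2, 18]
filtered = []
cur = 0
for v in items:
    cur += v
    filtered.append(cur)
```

Cumulative sum ends at 104
`filtered` takes the values: [] → [15] → [15, 21] → [15, 21, 36] → [15, 21, 36, 45] → [15, 21, 36, 45, 61] → [15, 21, 36, 45, 61, 77] → [15, 21, 36, 45, 61, 77, 84] → [15, 21, 36, 45, 61, 77, 84, 86] → [15, 21, 36, 45, 61, 77, 84, 86, 104]
So `filtered[-1]` = 104

Answer: 104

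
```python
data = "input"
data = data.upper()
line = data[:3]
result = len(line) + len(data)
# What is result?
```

Trace:
`data = "input"` → data = 'input'
`data = data.upper()` → data = 'INPUT'
`line = data[:3]` → line = 'INP'
`result = len(line) + len(data)` → result = 8
So result = 8

Answer: 8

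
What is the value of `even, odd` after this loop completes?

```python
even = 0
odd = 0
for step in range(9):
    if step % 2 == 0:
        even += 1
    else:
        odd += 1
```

Count evens and odds in range(9)
`even, odd` takes the values: (0, 0) → (1, 0) → (1, 1) → (2, 1) → (2, 2) → (3, 2) → (3, 3) → (4, 3) → (4, 4) → (5, 4)

Answer: 5, 4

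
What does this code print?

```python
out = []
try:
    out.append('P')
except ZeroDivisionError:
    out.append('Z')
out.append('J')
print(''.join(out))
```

Execution trace: 'P' (try body, no exception) → 'J' (after the try/except). Output: PJ

Answer: PJ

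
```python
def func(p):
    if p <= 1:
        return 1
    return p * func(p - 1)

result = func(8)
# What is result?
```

func(8) = 8 * 7 * 6 * 5 * 4 * 3 * 2 * 1 = 40320

Answer: 40320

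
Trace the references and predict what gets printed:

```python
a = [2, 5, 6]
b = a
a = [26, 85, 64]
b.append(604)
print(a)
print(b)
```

Key concept: rebinding vs mutation: a is rebound to a new list, b still points at the original.
Step by step:
`a = [2, 5, 6]` → a = [2, 5, 6]
`b = a` → b = [2, 5, 6] (same object as a)
`a = [26, 85, 64]` → a = [26, 85, 64]
`b.append(604)` → b = [2, 5, 6, 604]
`print(a)` → prints [26, 85, 64]
`print(b)` → prints [2, 5, 6, 604]

Answer:
[26, 85, 64]
[2, 5, 6, 604]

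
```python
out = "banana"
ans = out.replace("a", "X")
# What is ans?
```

Trace:
`out = "banana"` → out = 'banana'
`ans = out.replace("a", "X")` → ans = 'bXnXnX'
So ans = 'bXnXnX'

Answer: 'bXnXnX'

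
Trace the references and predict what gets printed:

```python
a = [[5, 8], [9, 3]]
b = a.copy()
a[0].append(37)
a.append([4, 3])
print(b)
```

Key concept: shallow copy with nested lists.
Step by step:
`a = [[5, 8], [9, 3]]` → a = [[5, 8], [9, 3]]
`b = a.copy()` → b = [[5, 8], [9, 3]]
`a[0].append(37)` → a = [[5, 8, 37], [9, 3]]; b = [[5, 8, 37], [9, 3]]
`a.append([4, 3])` → a = [[5, 8, 37], [9, 3], [4, 3]]
`print(b)` → prints [[5, 8, 37], [9, 3]]

Answer: [[5, 8, 37], [9, 3]]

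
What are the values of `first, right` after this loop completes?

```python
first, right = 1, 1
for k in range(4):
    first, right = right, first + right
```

Fibonacci: after 4 iterations
`first, right` takes the values: (1, 1) → (1, 2) → (2, 3) → (3, 5) → (5, 8)

Answer: 5, 8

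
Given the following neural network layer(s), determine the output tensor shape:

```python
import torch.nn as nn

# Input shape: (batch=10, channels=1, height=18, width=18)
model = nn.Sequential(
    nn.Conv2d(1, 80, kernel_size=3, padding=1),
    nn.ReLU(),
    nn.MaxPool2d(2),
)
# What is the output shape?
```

Input: (10, 1, 18, 18) -> after Conv2d: (10, 80, 18, 18) -> after ReLU: (10, 80, 18, 18) -> Output: (10, 80, 9, 9)

Answer: (10, 80, 9, 9)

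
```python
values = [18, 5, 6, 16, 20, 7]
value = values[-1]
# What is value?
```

Trace:
`values = [18, 5, 6, 16, 20, 7]` → values = [18, 5, 6, 16, 20, 7]
`value = values[-1]` → value = 7
So value = 7

Answer: 7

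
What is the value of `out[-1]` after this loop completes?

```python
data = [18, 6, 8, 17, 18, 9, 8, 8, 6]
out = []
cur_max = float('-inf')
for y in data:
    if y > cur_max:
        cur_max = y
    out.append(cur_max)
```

Running max ends at 18
`out` takes the values: [] → [18] → [18, 18] → [18, 18, 18] → [18, 18, 18, 18] → [18, 18, 18, 18, 18] → [18, 18, 18, 18, 18, 18] → [18, 18, 18, 18, 18, 18, 18] → [18, 18, 18, 18, 18, 18, 18, 18] → [18, 18, 18, 18, 18, 18, 18, 18, 18]
So `out[-1]` = 18

Answer: 18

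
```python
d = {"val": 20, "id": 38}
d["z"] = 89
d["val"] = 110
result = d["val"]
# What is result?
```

Trace:
`d = {"val": 20, "id": 38}` → d = {'val': 20, 'id': 38}
`d["z"] = 89` → d = {'val': 20, 'id': 38, 'z': 89}
`d["val"] = 110` → d = {'val': 110, 'id': 38, 'z': 89}
`result = d["val"]` → result = 110
So result = 110

Answer: 110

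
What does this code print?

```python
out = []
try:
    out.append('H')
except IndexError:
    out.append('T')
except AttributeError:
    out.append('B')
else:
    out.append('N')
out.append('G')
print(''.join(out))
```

Execution trace: 'H' (try body, no exception) → 'N' (else) → 'G' (after the try/except). Output: HNG

Answer: HNG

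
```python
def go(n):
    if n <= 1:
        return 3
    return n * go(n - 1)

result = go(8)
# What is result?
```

go(8) = 8 * 7 * 6 * 5 * 4 * 3 * 2 * 3 = 120960

Answer: 120960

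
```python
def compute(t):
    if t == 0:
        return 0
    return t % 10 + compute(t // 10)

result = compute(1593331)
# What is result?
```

Sum of digits of 1593331: 1 + 3 + 3 + 3 + 9 + 5 + 1 = 25

Answer: 25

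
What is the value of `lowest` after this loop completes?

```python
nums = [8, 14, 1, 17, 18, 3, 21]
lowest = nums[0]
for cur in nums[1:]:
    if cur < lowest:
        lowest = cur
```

Minimum of [8, 14, 1, 17, 18, 3, 21]
`lowest` takes the values: 8 → 1

Answer: 1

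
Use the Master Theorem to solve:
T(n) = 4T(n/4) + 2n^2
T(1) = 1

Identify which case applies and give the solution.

a=4, b=4, f(n)=2n^2. log_4(4) = 1. Since c=2 > 1 and the regularity condition holds (4(n/4)^2 = (4/4^2)n^2 with 4/4^2 < 1), Case 3 applies: T(n) = Θ(f(n)) = O(n^2).

Answer: O(n^2) - Case 3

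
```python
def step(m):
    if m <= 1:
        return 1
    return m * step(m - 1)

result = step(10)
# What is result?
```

step(10) = 10 * 9 * 8 * 7 * 6 * 5 * 4 * 3 * 2 * 1 = 3628800

Answer: 3628800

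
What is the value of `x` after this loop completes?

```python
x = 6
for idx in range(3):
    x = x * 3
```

Multiply by 3, 3 times: 6 * 3^3 = 162
`x` takes the values: 6 → 18 → 54 → 162

Answer: 162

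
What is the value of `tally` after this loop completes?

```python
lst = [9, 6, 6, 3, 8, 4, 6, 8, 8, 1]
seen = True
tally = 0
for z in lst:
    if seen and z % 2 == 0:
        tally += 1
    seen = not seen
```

Count even values at even positions
`tally` takes the values: 0 → 1 → 2 → 3 → 4

Answer: 4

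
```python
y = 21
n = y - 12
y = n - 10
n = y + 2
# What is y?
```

Trace:
`y = 21` → y = 21
`n = y - 12` → n = 9
`y = n - 10` → y = -1
`n = y + 2` → n = 1
So y = -1

Answer: -1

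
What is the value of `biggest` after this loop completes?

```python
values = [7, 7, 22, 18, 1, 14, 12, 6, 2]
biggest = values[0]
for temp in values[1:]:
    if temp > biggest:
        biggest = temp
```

Maximum of [7, 7, 22, 18, 1, 14, 12, 6, 2]
`biggest` takes the values: 7 → 22

Answer: 22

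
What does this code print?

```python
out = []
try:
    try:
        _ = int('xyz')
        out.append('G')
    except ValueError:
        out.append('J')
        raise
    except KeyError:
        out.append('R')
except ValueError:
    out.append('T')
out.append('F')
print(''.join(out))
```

Execution trace: 'J' (inner except ValueError) → 'T' (outer except ValueError) → 'F' (after the try/except). Output: JTF

Answer: JTF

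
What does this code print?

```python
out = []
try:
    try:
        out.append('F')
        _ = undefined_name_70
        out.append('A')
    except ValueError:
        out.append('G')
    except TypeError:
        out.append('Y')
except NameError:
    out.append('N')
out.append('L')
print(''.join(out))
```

Execution trace: 'F' (try body) → 'N' (outer except NameError) → 'L' (after the try/except). Output: FNL

Answer: FNL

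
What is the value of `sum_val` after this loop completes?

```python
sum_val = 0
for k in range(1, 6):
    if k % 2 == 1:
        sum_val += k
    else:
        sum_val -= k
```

Add odd, subtract even
`sum_val` takes the values: 0 → 1 → -1 → 2 → -2 → 3

Answer: 3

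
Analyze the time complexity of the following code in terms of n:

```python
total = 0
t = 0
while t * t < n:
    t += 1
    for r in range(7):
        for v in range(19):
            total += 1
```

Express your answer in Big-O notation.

Each loop level contributes: √n × 1 × 1. Multiplying the contributions gives O(√n).

Answer: O(√n)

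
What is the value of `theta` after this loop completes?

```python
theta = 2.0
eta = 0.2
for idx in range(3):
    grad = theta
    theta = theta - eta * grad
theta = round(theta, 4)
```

Gradient descent: w = 2.0 * (1 - 0.2)^3
`theta` takes the values: 2.0 → 1.6 → 1.28 → 1.024

Answer: 1.024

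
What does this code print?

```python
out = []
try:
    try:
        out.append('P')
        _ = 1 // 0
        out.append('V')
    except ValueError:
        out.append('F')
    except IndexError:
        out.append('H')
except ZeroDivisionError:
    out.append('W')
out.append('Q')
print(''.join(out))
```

Execution trace: 'P' (try body) → 'W' (outer except ZeroDivisionError) → 'Q' (after the try/except). Output: PWQ

Answer: PWQ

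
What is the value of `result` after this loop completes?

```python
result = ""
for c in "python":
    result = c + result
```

Reverse 'python'
`result` takes the values: "" → "p" → "yp" → "typ" → "htyp" → "ohtyp" → "nohtyp"

Answer: "nohtyp"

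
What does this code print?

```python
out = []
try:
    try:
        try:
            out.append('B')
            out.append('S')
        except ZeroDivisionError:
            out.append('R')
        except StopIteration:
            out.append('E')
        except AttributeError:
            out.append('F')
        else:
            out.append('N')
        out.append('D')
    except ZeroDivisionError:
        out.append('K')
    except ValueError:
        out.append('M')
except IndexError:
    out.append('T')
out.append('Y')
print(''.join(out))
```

Execution trace: 'B' (inner try body) → 'S' (inner try body, no exception) → 'N' (inner else) → 'D' (try body, no exception) → 'Y' (after the try/except). Output: BSNDY

Answer: BSNDY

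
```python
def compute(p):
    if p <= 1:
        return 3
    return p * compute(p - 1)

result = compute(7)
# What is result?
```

compute(7) = 7 * 6 * 5 * 4 * 3 * 2 * 3 = 15120

Answer: 15120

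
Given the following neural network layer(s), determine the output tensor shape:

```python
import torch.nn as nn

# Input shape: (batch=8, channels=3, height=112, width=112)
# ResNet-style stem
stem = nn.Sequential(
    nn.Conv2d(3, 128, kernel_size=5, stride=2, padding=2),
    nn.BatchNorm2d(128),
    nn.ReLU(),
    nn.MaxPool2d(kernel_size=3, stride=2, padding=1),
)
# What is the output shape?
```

Input: (8, 3, 112, 112) -> after Conv2d 5x5 stride=2: (8, 128, 56, 56) -> Output: (8, 128, 28, 28)

Answer: (8, 128, 28, 28)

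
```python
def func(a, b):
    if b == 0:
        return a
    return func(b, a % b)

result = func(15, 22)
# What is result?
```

func(15, 22) -> func(22, 15) -> func(15, 7) -> func(7, 1) -> func(1, 0) -> 1

Answer: 1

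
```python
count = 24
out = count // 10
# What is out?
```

Trace:
`count = 24` → count = 24
`out = count // 10` → out = 2
So out = 2

Answer: 2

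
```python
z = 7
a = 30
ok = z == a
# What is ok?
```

Trace:
`z = 7` → z = 7
`a = 30` → a = 30
`ok = z == a` → ok = False
So ok = False

Answer: False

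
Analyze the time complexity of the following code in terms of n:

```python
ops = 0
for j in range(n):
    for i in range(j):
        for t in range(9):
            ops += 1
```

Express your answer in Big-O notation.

Each loop level contributes: n × n × 1. Multiplying the contributions gives O(n^2).

Answer: O(n^2)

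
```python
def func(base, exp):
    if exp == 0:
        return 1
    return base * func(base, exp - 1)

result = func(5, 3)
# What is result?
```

func(5, 3) = 5 * 5 * 5 = 125

Answer: 125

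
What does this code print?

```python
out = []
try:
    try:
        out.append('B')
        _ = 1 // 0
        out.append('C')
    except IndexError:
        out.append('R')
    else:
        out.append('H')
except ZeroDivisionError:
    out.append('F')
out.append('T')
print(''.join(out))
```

Execution trace: 'B' (try body) → 'F' (outer except ZeroDivisionError) → 'T' (after the try/except). Output: BFT

Answer: BFT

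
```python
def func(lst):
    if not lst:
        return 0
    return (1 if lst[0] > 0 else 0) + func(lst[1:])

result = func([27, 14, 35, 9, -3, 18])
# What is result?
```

Count of positive elements in [27, 14, 35, 9, -3, 18] = 5

Answer: 5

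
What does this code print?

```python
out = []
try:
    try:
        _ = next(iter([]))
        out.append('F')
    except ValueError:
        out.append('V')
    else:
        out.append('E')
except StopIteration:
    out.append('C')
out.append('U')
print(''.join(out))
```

Execution trace: 'C' (outer except StopIteration) → 'U' (after the try/except). Output: CU

Answer: CU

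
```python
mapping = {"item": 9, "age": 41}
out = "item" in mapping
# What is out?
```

Trace:
`mapping = {"item": 9, "age": 41}` → mapping = {'item': 9, 'age': 41}
`out = "item" in mapping` → out = True
So out = True

Answer: True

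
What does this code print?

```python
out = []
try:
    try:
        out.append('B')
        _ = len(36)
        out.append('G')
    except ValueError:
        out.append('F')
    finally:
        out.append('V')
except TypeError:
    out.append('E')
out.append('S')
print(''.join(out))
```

Execution trace: 'B' (try body) → 'V' (finally) → 'E' (outer except TypeError) → 'S' (after the try/except). Output: BVES

Answer: BVES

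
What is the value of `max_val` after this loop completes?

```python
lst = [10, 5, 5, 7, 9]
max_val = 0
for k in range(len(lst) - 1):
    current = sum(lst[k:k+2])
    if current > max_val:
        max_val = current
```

Max sum of 2-element window in [10, 5, 5, 7, 9]
`max_val` takes the values: 0 → 15 → 16

Answer: 16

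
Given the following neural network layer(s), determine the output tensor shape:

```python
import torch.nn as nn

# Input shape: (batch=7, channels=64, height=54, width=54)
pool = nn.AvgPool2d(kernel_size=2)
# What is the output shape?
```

Input: (7, 64, 54, 54) -> Output: (7, 64, 27, 27)

Answer: (7, 64, 27, 27)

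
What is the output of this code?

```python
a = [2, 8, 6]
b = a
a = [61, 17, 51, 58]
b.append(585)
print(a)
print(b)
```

Key concept: rebinding vs mutation: a is rebound to a new list, b still points at the original.
Step by step:
`a = [2, 8, 6]` → a = [2, 8, 6]
`b = a` → b = [2, 8, 6] (same object as a)
`a = [61, 17, 51, 58]` → a = [61, 17, 51, 58]
`b.append(585)` → b = [2, 8, 6, 585]
`print(a)` → prints [61, 17, 51, 58]
`print(b)` → prints [2, 8, 6, 585]

Answer:
[61, 17, 51, 58]
[2, 8, 6, 585]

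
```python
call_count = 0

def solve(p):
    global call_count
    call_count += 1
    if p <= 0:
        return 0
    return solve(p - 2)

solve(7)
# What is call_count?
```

Linear recursion stepping by 2: 5 calls from p=7 down to ≤0.

Answer: 5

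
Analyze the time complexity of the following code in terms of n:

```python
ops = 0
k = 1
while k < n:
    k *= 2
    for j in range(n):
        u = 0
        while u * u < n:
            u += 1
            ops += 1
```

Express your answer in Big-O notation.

Each loop level contributes: log n × n × √n. Multiplying the contributions gives O(n√n log n).

Answer: O(n√n log n)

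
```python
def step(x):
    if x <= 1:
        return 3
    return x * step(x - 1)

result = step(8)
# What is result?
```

step(8) = 8 * 7 * 6 * 5 * 4 * 3 * 2 * 3 = 120960

Answer: 120960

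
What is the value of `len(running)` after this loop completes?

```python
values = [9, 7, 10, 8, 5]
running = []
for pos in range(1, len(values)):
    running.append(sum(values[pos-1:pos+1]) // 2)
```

Number of 2-element averages
`running` takes the values: [] → [8] → [8, 8] → [8, 8, 9] → [8, 8, 9, 6]
So `len(running)` = 4

Answer: 4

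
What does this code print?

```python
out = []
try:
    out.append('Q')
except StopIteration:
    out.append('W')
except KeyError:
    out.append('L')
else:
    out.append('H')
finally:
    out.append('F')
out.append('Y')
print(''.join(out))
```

Execution trace: 'Q' (try body, no exception) → 'H' (else) → 'F' (finally) → 'Y' (after the try/except). Output: QHFY

Answer: QHFY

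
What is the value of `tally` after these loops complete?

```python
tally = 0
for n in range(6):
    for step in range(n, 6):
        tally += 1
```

Upper triangle: 6 + 5 + ... + 1
`tally` takes the values: 0 → 1 → 2 → 3 → 4 → 5 → 6 → 7 → 8 → 9 → 10 → 11 → 12 → 13 → 14 → 15 → 16 → 17 → 18 → 19 → 20 → 21

Answer: 21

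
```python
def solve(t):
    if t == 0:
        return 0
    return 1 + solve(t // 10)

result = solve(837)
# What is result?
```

Count of digits of 837: 3

Answer: 3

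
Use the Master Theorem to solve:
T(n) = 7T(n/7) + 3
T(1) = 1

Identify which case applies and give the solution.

a=7, b=7, f(n)=3. log_7(7) = 1. Since c=0 < 1, Case 1 applies: T(n) = Θ(n^log_b(a)) = O(n).

Answer: O(n) - Case 1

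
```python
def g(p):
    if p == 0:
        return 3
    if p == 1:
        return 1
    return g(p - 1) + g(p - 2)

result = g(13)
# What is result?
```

Build up from base cases: g(0)=3, g(1)=1, g(2)=4, g(3)=5, g(4)=9, g(5)=14, g(6)=23, ..., g(13)=665

Answer: 665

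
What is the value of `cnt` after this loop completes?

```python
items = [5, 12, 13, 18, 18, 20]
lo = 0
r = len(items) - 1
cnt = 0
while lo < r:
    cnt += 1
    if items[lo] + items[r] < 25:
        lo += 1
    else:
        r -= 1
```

Steps to find pair summing to 25
`cnt` takes the values: 0 → 1 → 2 → 3 → 4 → 5

Answer: 5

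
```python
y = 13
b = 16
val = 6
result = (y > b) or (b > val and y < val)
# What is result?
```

Trace:
`y = 13` → y = 13
`b = 16` → b = 16
`val = 6` → val = 6
`result = (y > b) or (b > val and y < val)` → result = False
So result = False

Answer: False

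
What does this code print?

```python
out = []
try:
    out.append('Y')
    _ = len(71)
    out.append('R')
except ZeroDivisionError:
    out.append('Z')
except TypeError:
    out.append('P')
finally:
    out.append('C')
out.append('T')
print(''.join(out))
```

Execution trace: 'Y' (try body) → 'P' (except TypeError) → 'C' (finally) → 'T' (after the try/except). Output: YPCT

Answer: YPCT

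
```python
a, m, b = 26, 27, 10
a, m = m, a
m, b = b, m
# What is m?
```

Trace:
`a, m, b = 26, 27, 10` → a = 26; m = 27; b = 10
`a, m = m, a` → a = 27; m = 26
`m, b = b, m` → m = 10; b = 26
So m = 10

Answer: 10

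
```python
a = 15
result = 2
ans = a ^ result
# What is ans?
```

Trace:
`a = 15` → a = 15
`result = 2` → result = 2
`ans = a ^ result` → ans = 13
So ans = 13

Answer: 13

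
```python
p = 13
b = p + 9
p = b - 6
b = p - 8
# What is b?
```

Trace:
`p = 13` → p = 13
`b = p + 9` → b = 22
`p = b - 6` → p = 16
`b = p - 8` → b = 8
So b = 8

Answer: 8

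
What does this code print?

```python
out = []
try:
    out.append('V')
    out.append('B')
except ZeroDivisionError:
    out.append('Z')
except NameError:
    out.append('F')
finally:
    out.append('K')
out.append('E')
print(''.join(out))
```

Execution trace: 'V' (try body) → 'B' (try body, no exception) → 'K' (finally) → 'E' (after the try/except). Output: VBKE

Answer: VBKE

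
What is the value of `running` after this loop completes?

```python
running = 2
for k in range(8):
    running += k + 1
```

Start at 2, add 1 to 8 = 38
`running` takes the values: 2 → 3 → 5 → 8 → 12 → 17 → 23 → 30 → 38

Answer: 38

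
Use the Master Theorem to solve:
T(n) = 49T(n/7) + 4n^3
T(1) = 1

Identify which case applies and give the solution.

a=49, b=7, f(n)=4n^3. log_7(49) = 2. Since c=3 > 2 and the regularity condition holds (49(n/7)^3 = (49/7^3)n^3 with 49/7^3 < 1), Case 3 applies: T(n) = Θ(f(n)) = O(n^3).

Answer: O(n^3) - Case 3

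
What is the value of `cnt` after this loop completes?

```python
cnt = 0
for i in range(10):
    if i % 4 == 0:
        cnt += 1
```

Count numbers divisible by 4 in range(10)
`cnt` takes the values: 0 → 1 → 2 → 3

Answer: 3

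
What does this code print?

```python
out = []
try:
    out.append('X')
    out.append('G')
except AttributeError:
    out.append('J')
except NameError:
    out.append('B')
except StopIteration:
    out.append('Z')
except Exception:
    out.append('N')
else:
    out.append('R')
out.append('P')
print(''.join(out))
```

Execution trace: 'X' (try body) → 'G' (try body, no exception) → 'R' (else) → 'P' (after the try/except). Output: XGRP

Answer: XGRP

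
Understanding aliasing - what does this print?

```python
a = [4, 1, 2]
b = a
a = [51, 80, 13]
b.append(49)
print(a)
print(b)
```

Key concept: rebinding vs mutation: a is rebound to a new list, b still points at the original.
Step by step:
`a = [4, 1, 2]` → a = [4, 1, 2]
`b = a` → b = [4, 1, 2] (same object as a)
`a = [51, 80, 13]` → a = [51, 80, 13]
`b.append(49)` → b = [4, 1, 2, 49]
`print(a)` → prints [51, 80, 13]
`print(b)` → prints [4, 1, 2, 49]

Answer:
[51, 80, 13]
[4, 1, 2, 49]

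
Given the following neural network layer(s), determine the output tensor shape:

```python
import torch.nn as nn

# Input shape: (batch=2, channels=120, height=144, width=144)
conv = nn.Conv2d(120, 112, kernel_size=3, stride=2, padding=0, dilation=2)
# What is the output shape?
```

Input: (2, 120, 144, 144) -> Output: (2, 112, 70, 70)

Answer: (2, 112, 70, 70)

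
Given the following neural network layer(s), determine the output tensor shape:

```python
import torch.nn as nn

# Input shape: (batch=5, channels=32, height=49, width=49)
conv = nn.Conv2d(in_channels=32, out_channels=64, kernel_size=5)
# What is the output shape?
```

Input: (5, 32, 49, 49) -> Output: (5, 64, 45, 45)

Answer: (5, 64, 45, 45)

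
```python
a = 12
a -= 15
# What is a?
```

Trace:
`a = 12` → a = 12
`a -= 15` → a = -3
So a = -3

Answer: -3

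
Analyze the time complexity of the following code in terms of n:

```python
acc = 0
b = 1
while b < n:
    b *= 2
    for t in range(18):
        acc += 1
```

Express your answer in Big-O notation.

Each loop level contributes: log n × 1. Multiplying the contributions gives O(log n).

Answer: O(log n)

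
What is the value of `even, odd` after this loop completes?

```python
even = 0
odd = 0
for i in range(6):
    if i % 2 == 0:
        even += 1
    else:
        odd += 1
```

Count evens and odds in range(6)
`even, odd` takes the values: (0, 0) → (1, 0) → (1, 1) → (2, 1) → (2, 2) → (3, 2) → (3, 3)

Answer: 3, 3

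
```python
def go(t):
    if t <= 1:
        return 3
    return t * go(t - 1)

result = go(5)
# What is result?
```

go(5) = 5 * 4 * 3 * 2 * 3 = 360

Answer: 360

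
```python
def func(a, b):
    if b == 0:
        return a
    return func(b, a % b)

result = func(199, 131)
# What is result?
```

func(199, 131) -> func(131, 68) -> func(68, 63) -> func(63, 5) -> func(5, 3) -> func(3, 2) -> func(2, 1) -> func(1, 0) -> 1

Answer: 1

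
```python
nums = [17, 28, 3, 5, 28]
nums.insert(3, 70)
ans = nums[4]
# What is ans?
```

Trace:
`nums = [17, 28, 3, 5, 28]` → nums = [17, 28, 3, 5, 28]
`nums.insert(3, 70)` → nums = [17, 28, 3, 70, 5, 28]
`ans = nums[4]` → ans = 5
So ans = 5

Answer: 5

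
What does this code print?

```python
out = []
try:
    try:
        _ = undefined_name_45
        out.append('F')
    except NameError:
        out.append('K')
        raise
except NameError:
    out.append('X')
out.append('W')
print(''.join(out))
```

Execution trace: 'K' (inner except NameError) → 'X' (outer except NameError) → 'W' (after the try/except). Output: KXW

Answer: KXW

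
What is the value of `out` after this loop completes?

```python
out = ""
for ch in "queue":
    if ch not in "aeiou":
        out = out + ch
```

Remove vowels from 'queue'
`out` takes the values: "" → "q"

Answer: "q"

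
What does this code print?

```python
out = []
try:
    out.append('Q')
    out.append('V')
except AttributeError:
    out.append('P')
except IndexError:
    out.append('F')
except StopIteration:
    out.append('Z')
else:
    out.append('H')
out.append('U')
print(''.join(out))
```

Execution trace: 'Q' (try body) → 'V' (try body, no exception) → 'H' (else) → 'U' (after the try/except). Output: QVHU

Answer: QVHU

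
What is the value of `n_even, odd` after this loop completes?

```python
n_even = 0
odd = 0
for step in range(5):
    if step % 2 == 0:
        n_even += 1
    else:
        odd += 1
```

Count evens and odds in range(5)
`n_even, odd` takes the values: (0, 0) → (1, 0) → (1, 1) → (2, 1) → (2, 2) → (3, 2)

Answer: 3, 2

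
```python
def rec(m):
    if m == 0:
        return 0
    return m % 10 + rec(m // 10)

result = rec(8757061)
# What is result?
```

Sum of digits of 8757061: 1 + 6 + 0 + 7 + 5 + 7 + 8 = 34

Answer: 34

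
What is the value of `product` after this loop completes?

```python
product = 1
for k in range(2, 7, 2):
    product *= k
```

Product of even numbers 2 to 6
`product` takes the values: 1 → 2 → 8 → 48

Answer: 48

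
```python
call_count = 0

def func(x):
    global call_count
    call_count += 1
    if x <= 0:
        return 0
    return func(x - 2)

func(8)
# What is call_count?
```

Linear recursion stepping by 2: 5 calls from x=8 down to ≤0.

Answer: 5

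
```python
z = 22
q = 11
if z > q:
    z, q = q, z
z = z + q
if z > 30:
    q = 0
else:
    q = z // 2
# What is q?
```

Trace:
`z = 22` → z = 22
`q = 11` → q = 11
`if z > q: ...` → z > q is True → z = 11; q = 22
`z = z + q` → z = 33
`if z > 30: ...` → z > 30 is True → q = 0
So q = 0

Answer: 0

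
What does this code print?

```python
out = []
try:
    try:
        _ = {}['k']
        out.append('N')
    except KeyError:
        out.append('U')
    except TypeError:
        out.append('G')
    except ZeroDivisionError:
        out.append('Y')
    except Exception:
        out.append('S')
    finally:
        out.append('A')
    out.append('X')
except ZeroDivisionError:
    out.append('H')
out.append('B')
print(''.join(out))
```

Execution trace: 'U' (inner except KeyError) → 'A' (inner finally) → 'X' (try body, no exception) → 'B' (after the try/except). Output: UAXB

Answer: UAXB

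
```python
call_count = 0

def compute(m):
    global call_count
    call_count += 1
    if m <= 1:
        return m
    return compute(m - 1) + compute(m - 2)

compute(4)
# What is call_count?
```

Calls(m) = 1 + Calls(m-1) + Calls(m-2); Calls(0)=Calls(1)=1. For m=4 this gives 9.

Answer: 9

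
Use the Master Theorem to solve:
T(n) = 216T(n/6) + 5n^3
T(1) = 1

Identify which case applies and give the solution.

a=216, b=6, f(n)=5n^3. log_6(216) = 3. Since c=3 = 3, Case 2 applies: T(n) = Θ(n^log_b(a) · log n) = O(n^3 log n).

Answer: O(n^3 log n) - Case 2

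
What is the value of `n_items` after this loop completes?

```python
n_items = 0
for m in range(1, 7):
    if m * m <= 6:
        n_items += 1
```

Count numbers where m² ≤ 6
`n_items` takes the values: 0 → 1 → 2

Answer: 2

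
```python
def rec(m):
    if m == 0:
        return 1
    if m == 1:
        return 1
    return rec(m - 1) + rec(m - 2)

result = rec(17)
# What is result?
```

Build up from base cases: rec(0)=1, rec(1)=1, rec(2)=2, rec(3)=3, rec(4)=5, rec(5)=8, rec(6)=13, ..., rec(17)=2584

Answer: 2584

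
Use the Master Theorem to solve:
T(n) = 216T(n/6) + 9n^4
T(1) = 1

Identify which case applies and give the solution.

a=216, b=6, f(n)=9n^4. log_6(216) = 3. Since c=4 > 3 and the regularity condition holds (216(n/6)^4 = (216/6^4)n^4 with 216/6^4 < 1), Case 3 applies: T(n) = Θ(f(n)) = O(n^4).

Answer: O(n^4) - Case 3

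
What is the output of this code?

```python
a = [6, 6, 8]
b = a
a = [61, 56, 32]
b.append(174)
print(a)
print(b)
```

Key concept: rebinding vs mutation: a is rebound to a new list, b still points at the original.
Step by step:
`a = [6, 6, 8]` → a = [6, 6, 8]
`b = a` → b = [6, 6, 8] (same object as a)
`a = [61, 56, 32]` → a = [61, 56, 32]
`b.append(174)` → b = [6, 6, 8, 174]
`print(a)` → prints [61, 56, 32]
`print(b)` → prints [6, 6, 8, 174]

Answer:
[61, 56, 32]
[6, 6, 8, 174]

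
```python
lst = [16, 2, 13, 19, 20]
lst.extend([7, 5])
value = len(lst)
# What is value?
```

Trace:
`lst = [16, 2, 13, 19, 20]` → lst = [16, 2, 13, 19, 20]
`lst.extend([7, 5])` → lst = [16, 2, 13, 19, 20, 7, 5]
`value = len(lst)` → value = 7
So value = 7

Answer: 7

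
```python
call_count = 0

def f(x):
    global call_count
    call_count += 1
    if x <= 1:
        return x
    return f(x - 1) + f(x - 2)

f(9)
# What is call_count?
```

Calls(x) = 1 + Calls(x-1) + Calls(x-2); Calls(0)=Calls(1)=1. For x=9 this gives 109.

Answer: 109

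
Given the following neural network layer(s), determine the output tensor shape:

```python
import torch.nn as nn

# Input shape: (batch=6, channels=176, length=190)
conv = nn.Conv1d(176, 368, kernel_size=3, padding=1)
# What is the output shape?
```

Input: (6, 176, 190) -> Output: (6, 368, 190)

Answer: (6, 368, 190)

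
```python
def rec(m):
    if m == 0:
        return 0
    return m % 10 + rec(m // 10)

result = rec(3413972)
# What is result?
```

Sum of digits of 3413972: 2 + 7 + 9 + 3 + 1 + 4 + 3 = 29

Answer: 29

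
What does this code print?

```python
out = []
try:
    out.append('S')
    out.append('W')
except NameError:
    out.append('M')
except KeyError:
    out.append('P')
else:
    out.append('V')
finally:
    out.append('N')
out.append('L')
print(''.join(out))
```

Execution trace: 'S' (try body) → 'W' (try body, no exception) → 'V' (else) → 'N' (finally) → 'L' (after the try/except). Output: SWVNL

Answer: SWVNL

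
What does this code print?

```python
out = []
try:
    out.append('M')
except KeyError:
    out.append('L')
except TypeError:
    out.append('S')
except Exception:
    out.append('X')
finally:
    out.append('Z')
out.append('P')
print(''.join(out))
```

Execution trace: 'M' (try body, no exception) → 'Z' (finally) → 'P' (after the try/except). Output: MZP

Answer: MZP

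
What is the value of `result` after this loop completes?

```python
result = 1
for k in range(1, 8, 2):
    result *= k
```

Product of 1, 3, 5, ... up to 7
`result` takes the values: 1 → 3 → 15 → 105

Answer: 105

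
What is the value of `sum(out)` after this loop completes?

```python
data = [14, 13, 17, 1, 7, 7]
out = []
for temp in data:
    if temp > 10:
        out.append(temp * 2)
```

Sum of doubled values > 10
`out` takes the values: [] → [28] → [28, 26] → [28, 26, 34]
So `sum(out)` = 88

Answer: 88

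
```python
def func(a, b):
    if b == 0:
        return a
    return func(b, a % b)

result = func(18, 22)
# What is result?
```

func(18, 22) -> func(22, 18) -> func(18, 4) -> func(4, 2) -> func(2, 0) -> 2

Answer: 2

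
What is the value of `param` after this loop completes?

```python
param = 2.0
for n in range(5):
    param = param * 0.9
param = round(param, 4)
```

Exponential decay: 2.0 * 0.9^5
`param` takes the values: 2.0 → 1.8 → 1.62 → 1.458 → 1.3122 → 1.18098 → 1.181

Answer: 1.181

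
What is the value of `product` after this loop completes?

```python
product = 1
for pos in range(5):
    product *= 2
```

2^5 = 32
`product` takes the values: 1 → 2 → 4 → 8 → 16 → 32

Answer: 32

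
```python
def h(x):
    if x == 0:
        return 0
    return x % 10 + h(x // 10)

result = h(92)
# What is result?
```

Sum of digits of 92: 2 + 9 = 11

Answer: 11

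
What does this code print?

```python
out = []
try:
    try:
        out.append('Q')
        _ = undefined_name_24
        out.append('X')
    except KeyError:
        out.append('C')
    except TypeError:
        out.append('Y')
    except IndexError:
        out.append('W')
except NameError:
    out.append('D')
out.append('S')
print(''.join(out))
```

Execution trace: 'Q' (try body) → 'D' (outer except NameError) → 'S' (after the try/except). Output: QDS

Answer: QDS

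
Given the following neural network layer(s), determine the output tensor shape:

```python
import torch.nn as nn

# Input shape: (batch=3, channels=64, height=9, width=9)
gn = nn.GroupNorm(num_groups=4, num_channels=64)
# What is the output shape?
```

Input: (3, 64, 9, 9) -> Output: (3, 64, 9, 9)

Answer: (3, 64, 9, 9)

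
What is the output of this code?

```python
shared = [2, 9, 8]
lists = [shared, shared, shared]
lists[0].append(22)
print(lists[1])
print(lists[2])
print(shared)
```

Key concept: list of same reference.
Step by step:
`shared = [2, 9, 8]` → shared = [2, 9, 8]
`lists = [shared, shared, shared]` → lists = [[2, 9, 8], [2, 9, 8], [2, 9, 8]]
`lists[0].append(22)` → shared = [2, 9, 8, 22]; lists = [[2, 9, 8, 22], [2, 9, 8, 22], [2, 9, 8, 22]]
`print(lists[1])` → prints [2, 9, 8, 22]
`print(lists[2])` → prints [2, 9, 8, 22]
`print(shared)` → prints [2, 9, 8, 22]

Answer:
[2, 9, 8, 22]
[2, 9, 8, 22]
[2, 9, 8, 22]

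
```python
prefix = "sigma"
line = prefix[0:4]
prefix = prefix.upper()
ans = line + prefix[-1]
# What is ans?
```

Trace:
`prefix = "sigma"` → prefix = 'sigma'
`line = prefix[0:4]` → line = 'sigm'
`prefix = prefix.upper()` → prefix = 'SIGMA'
`ans = line + prefix[-1]` → ans = 'sigmA'
So ans = 'sigmA'

Answer: 'sigmA'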